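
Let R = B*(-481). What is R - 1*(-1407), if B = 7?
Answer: -1960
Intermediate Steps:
R = -3367 (R = 7*(-481) = -3367)
R - 1*(-1407) = -3367 - 1*(-1407) = -3367 + 1407 = -1960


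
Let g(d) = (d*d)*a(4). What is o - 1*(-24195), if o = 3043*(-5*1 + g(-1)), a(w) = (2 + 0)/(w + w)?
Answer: 38963/4 ≈ 9740.8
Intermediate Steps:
a(w) = 1/w (a(w) = 2/((2*w)) = 2*(1/(2*w)) = 1/w)
g(d) = d²/4 (g(d) = (d*d)/4 = d²*(¼) = d²/4)
o = -57817/4 (o = 3043*(-5*1 + (¼)*(-1)²) = 3043*(-5 + (¼)*1) = 3043*(-5 + ¼) = 3043*(-19/4) = -57817/4 ≈ -14454.)
o - 1*(-24195) = -57817/4 - 1*(-24195) = -57817/4 + 24195 = 38963/4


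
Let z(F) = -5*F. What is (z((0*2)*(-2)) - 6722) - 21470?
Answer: -28192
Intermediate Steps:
(z((0*2)*(-2)) - 6722) - 21470 = (-5*0*2*(-2) - 6722) - 21470 = (-0*(-2) - 6722) - 21470 = (-5*0 - 6722) - 21470 = (0 - 6722) - 21470 = -6722 - 21470 = -28192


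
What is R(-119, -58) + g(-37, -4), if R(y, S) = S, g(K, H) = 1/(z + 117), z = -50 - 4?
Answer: -3653/63 ≈ -57.984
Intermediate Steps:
z = -54
g(K, H) = 1/63 (g(K, H) = 1/(-54 + 117) = 1/63)
R(-119, -58) + g(-37, -4) = -58 + 1/63 = -3653/63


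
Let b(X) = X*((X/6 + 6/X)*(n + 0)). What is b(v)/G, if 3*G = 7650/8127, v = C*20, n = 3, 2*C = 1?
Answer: 5418/25 ≈ 216.72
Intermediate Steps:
C = 1/2 (C = (1/2)*1 = 1/2 ≈ 0.50000)
v = 10 (v = (1/2)*20 = 10)
b(X) = X*(X/2 + 18/X) (b(X) = X*((X/6 + 6/X)*(3 + 0)) = X*((X*(1/6) + 6/X)*3) = X*((X/6 + 6/X)*3) = X*((6/X + X/6)*3) = X*(X/2 + 18/X))
G = 850/2709 (G = (7650/8127)/3 = (7650*(1/8127))/3 = (1/3)*(850/903) = 850/2709 ≈ 0.31377)
b(v)/G = (18 + (1/2)*10**2)/(850/2709) = (18 + (1/2)*100)*(2709/850) = (18 + 50)*(2709/850) = 68*(2709/850) = 5418/25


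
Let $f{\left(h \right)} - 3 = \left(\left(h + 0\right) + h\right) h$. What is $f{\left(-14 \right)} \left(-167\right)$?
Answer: $-65965$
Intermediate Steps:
$f{\left(h \right)} = 3 + 2 h^{2}$ ($f{\left(h \right)} = 3 + \left(\left(h + 0\right) + h\right) h = 3 + \left(h + h\right) h = 3 + 2 h h = 3 + 2 h^{2}$)
$f{\left(-14 \right)} \left(-167\right) = \left(3 + 2 \left(-14\right)^{2}\right) \left(-167\right) = \left(3 + 2 \cdot 196\right) \left(-167\right) = \left(3 + 392\right) \left(-167\right) = 395 \left(-167\right) = -65965$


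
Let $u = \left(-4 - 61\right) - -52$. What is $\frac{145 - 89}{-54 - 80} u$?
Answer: $\frac{364}{67} \approx 5.4328$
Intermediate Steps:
$u = -13$ ($u = \left(-4 - 61\right) + 52 = -65 + 52 = -13$)
$\frac{145 - 89}{-54 - 80} u = \frac{145 - 89}{-54 - 80} \left(-13\right) = \frac{56}{-134} \left(-13\right) = 56 \left(- \frac{1}{134}\right) \left(-13\right) = \left(- \frac{28}{67}\right) \left(-13\right) = \frac{364}{67}$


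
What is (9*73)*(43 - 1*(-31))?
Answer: 48618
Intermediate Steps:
(9*73)*(43 - 1*(-31)) = 657*(43 + 31) = 657*74 = 48618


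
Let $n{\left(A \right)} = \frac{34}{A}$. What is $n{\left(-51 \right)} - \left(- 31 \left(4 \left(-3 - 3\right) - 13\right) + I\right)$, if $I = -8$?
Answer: $- \frac{3419}{3} \approx -1139.7$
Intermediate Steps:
$n{\left(-51 \right)} - \left(- 31 \left(4 \left(-3 - 3\right) - 13\right) + I\right) = \frac{34}{-51} - \left(- 31 \left(4 \left(-3 - 3\right) - 13\right) - 8\right) = 34 \left(- \frac{1}{51}\right) - \left(- 31 \left(4 \left(-6\right) - 13\right) - 8\right) = - \frac{2}{3} - \left(- 31 \left(-24 - 13\right) - 8\right) = - \frac{2}{3} - \left(\left(-31\right) \left(-37\right) - 8\right) = - \frac{2}{3} - \left(1147 - 8\right) = - \frac{2}{3} - 1139 = - \frac{3419}{3}$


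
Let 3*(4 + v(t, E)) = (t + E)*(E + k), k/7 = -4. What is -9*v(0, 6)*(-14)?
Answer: -6048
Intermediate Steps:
k = -28 (k = 7*(-4) = -28)
v(t, E) = -4 + (-28 + E)*(E + t)/3 (v(t, E) = -4 + ((t + E)*(E - 28))/3 = -4 + ((E + t)*(-28 + E))/3 = -4 + ((-28 + E)*(E + t))/3 = -4 + (-28 + E)*(E + t)/3)
-9*v(0, 6)*(-14) = -9*(-4 - 28/3*6 - 28/3*0 + (⅓)*6² + (⅓)*6*0)*(-14) = -9*(-4 - 56 + 0 + (⅓)*36 + 0)*(-14) = -9*(-4 - 56 + 0 + 12 + 0)*(-14) = -9*(-48)*(-14) = 432*(-14) = -6048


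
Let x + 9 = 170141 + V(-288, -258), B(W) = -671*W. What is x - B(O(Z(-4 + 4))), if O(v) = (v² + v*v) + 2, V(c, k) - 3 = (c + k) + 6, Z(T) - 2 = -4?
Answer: 176305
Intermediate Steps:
Z(T) = -2 (Z(T) = 2 - 4 = -2)
V(c, k) = 9 + c + k (V(c, k) = 3 + ((c + k) + 6) = 3 + (6 + c + k) = 9 + c + k)
O(v) = 2 + 2*v² (O(v) = (v² + v²) + 2 = 2*v² + 2 = 2 + 2*v²)
x = 169595 (x = -9 + (170141 + (9 - 288 - 258)) = -9 + (170141 - 537) = -9 + 169604 = 169595)
x - B(O(Z(-4 + 4))) = 169595 - (-671)*(2 + 2*(-2)²) = 169595 - (-671)*(2 + 2*4) = 169595 - (-671)*(2 + 8) = 169595 - (-671)*10 = 169595 - 1*(-6710) = 169595 + 6710 = 176305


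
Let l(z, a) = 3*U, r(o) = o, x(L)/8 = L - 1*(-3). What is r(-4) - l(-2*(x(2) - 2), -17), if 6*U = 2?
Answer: -5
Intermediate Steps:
U = ⅓ (U = (⅙)*2 = ⅓ ≈ 0.33333)
x(L) = 24 + 8*L (x(L) = 8*(L - 1*(-3)) = 8*(L + 3) = 8*(3 + L) = 24 + 8*L)
l(z, a) = 1 (l(z, a) = 3*(⅓) = 1)
r(-4) - l(-2*(x(2) - 2), -17) = -4 - 1*1 = -4 - 1 = -5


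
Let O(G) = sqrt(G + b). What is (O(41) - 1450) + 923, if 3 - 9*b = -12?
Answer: -527 + 8*sqrt(6)/3 ≈ -520.47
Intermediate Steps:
b = 5/3 (b = 1/3 - 1/9*(-12) = 1/3 + 4/3 = 5/3 ≈ 1.6667)
O(G) = sqrt(5/3 + G) (O(G) = sqrt(G + 5/3) = sqrt(5/3 + G))
(O(41) - 1450) + 923 = (sqrt(15 + 9*41)/3 - 1450) + 923 = (sqrt(15 + 369)/3 - 1450) + 923 = (sqrt(384)/3 - 1450) + 923 = ((8*sqrt(6))/3 - 1450) + 923 = (8*sqrt(6)/3 - 1450) + 923 = (-1450 + 8*sqrt(6)/3) + 923 = -527 + 8*sqrt(6)/3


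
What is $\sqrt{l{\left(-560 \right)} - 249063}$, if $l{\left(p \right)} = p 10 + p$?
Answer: $i \sqrt{255223} \approx 505.2 i$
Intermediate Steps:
$l{\left(p \right)} = 11 p$ ($l{\left(p \right)} = 10 p + p = 11 p$)
$\sqrt{l{\left(-560 \right)} - 249063} = \sqrt{11 \left(-560\right) - 249063} = \sqrt{-6160 - 249063} = \sqrt{-255223} = i \sqrt{255223}$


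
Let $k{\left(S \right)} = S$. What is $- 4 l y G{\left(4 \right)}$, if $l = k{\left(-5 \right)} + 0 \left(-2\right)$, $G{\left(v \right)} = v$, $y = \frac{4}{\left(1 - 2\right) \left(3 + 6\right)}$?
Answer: $- \frac{320}{9} \approx -35.556$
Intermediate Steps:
$y = - \frac{4}{9}$ ($y = \frac{4}{\left(-1\right) 9} = \frac{4}{-9} = 4 \left(- \frac{1}{9}\right) = - \frac{4}{9} \approx -0.44444$)
$l = -5$ ($l = -5 + 0 \left(-2\right) = -5 + 0 = -5$)
$- 4 l y G{\left(4 \right)} = \left(-4\right) \left(-5\right) \left(\left(- \frac{4}{9}\right) 4\right) = 20 \left(- \frac{16}{9}\right) = - \frac{320}{9}$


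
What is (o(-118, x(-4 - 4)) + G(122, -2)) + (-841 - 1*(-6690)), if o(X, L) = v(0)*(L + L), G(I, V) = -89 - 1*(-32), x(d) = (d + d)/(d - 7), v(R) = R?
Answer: 5792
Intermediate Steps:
x(d) = 2*d/(-7 + d) (x(d) = (2*d)/(-7 + d) = 2*d/(-7 + d))
G(I, V) = -57 (G(I, V) = -89 + 32 = -57)
o(X, L) = 0 (o(X, L) = 0*(L + L) = 0*(2*L) = 0)
(o(-118, x(-4 - 4)) + G(122, -2)) + (-841 - 1*(-6690)) = (0 - 57) + (-841 - 1*(-6690)) = -57 + (-841 + 6690) = -57 + 5849 = 5792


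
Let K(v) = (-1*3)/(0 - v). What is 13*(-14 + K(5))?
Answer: -871/5 ≈ -174.20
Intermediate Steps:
K(v) = 3/v (K(v) = -3*(-1/v) = -(-3)/v = 3/v)
13*(-14 + K(5)) = 13*(-14 + 3/5) = 13*(-14 + 3*(⅕)) = 13*(-14 + ⅗) = 13*(-67/5) = -871/5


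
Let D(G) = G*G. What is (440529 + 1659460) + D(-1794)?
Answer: 5318425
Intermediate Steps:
D(G) = G²
(440529 + 1659460) + D(-1794) = (440529 + 1659460) + (-1794)² = 2099989 + 3218436 = 5318425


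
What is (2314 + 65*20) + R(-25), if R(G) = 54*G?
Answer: 2264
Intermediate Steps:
(2314 + 65*20) + R(-25) = (2314 + 65*20) + 54*(-25) = (2314 + 1300) - 1350 = 3614 - 1350 = 2264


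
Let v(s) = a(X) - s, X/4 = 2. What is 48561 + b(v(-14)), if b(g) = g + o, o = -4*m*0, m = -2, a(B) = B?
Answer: 48583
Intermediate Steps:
X = 8 (X = 4*2 = 8)
v(s) = 8 - s
o = 0 (o = -4*(-2)*0 = 8*0 = 0)
b(g) = g (b(g) = g + 0 = g)
48561 + b(v(-14)) = 48561 + (8 - 1*(-14)) = 48561 + (8 + 14) = 48561 + 22 = 48583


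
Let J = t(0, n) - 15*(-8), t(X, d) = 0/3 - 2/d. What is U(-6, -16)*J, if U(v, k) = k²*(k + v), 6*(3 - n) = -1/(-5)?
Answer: -59811840/89 ≈ -6.7204e+5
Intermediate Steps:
n = 89/30 (n = 3 - (-1)/(6*(-5)) = 3 - (-1)*(-1)/(6*5) = 3 - ⅙*⅕ = 3 - 1/30 = 89/30 ≈ 2.9667)
t(X, d) = -2/d (t(X, d) = 0*(⅓) - 2/d = 0 - 2/d = -2/d)
J = 10620/89 (J = -2/89/30 - 15*(-8) = -2*30/89 + 120 = -60/89 + 120 = 10620/89 ≈ 119.33)
U(-6, -16)*J = ((-16)²*(-16 - 6))*(10620/89) = (256*(-22))*(10620/89) = -5632*10620/89 = -59811840/89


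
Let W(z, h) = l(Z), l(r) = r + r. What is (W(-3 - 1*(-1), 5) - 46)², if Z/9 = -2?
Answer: 6724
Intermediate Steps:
Z = -18 (Z = 9*(-2) = -18)
l(r) = 2*r
W(z, h) = -36 (W(z, h) = 2*(-18) = -36)
(W(-3 - 1*(-1), 5) - 46)² = (-36 - 46)² = (-82)² = 6724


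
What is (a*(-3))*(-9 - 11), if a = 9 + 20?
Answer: 1740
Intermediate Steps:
a = 29
(a*(-3))*(-9 - 11) = (29*(-3))*(-9 - 11) = -87*(-20) = 1740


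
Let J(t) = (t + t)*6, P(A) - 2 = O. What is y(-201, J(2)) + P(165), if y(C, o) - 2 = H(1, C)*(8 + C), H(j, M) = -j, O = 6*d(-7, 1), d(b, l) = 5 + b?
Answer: 185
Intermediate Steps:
O = -12 (O = 6*(5 - 7) = 6*(-2) = -12)
P(A) = -10 (P(A) = 2 - 12 = -10)
J(t) = 12*t (J(t) = (2*t)*6 = 12*t)
y(C, o) = -6 - C (y(C, o) = 2 + (-1*1)*(8 + C) = 2 - (8 + C) = 2 + (-8 - C) = -6 - C)
y(-201, J(2)) + P(165) = (-6 - 1*(-201)) - 10 = (-6 + 201) - 10 = 195 - 10 = 185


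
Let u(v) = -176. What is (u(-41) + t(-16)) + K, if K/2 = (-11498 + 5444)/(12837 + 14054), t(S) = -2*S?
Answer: -3884412/26891 ≈ -144.45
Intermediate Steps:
K = -12108/26891 (K = 2*((-11498 + 5444)/(12837 + 14054)) = 2*(-6054/26891) = -12108/26891 ≈ -0.45026)
(u(-41) + t(-16)) + K = (-176 - 2*(-16)) - 12108/26891 = (-176 + 32) - 12108/26891 = -144 - 12108/26891 = -3884412/26891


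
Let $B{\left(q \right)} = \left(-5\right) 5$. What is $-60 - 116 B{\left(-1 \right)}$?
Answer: $2840$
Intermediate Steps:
$B{\left(q \right)} = -25$
$-60 - 116 B{\left(-1 \right)} = -60 - -2900 = -60 + 2900 = 2840$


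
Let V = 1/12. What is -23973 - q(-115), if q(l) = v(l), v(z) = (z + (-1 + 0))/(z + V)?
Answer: -33060159/1379 ≈ -23974.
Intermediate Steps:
V = 1/12 ≈ 0.083333
v(z) = (-1 + z)/(1/12 + z) (v(z) = (z + (-1 + 0))/(z + 1/12) = (z - 1)/(1/12 + z) = (-1 + z)/(1/12 + z))
q(l) = 12*(-1 + l)/(1 + 12*l)
-23973 - q(-115) = -23973 - 12*(-1 - 115)/(1 + 12*(-115)) = -23973 - 12*(-116)/(1 - 1380) = -23973 - 12*(-116)/(-1379) = -23973 - 12*(-1)*(-116)/1379 = -23973 - 1*1392/1379 = -23973 - 1392/1379 = -33060159/1379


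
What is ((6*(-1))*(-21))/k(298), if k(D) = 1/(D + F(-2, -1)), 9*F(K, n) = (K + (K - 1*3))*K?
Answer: 37744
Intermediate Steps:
F(K, n) = K*(-3 + 2*K)/9 (F(K, n) = ((K + (K - 1*3))*K)/9 = ((K + (K - 3))*K)/9 = ((K + (-3 + K))*K)/9 = ((-3 + 2*K)*K)/9 = (K*(-3 + 2*K))/9 = K*(-3 + 2*K)/9)
k(D) = 1/(14/9 + D) (k(D) = 1/(D + (1/9)*(-2)*(-3 + 2*(-2))) = 1/(D + (1/9)*(-2)*(-3 - 4)) = 1/(D + (1/9)*(-2)*(-7)) = 1/(D + 14/9) = 1/(14/9 + D))
((6*(-1))*(-21))/k(298) = ((6*(-1))*(-21))/((9/(14 + 9*298))) = (-6*(-21))/((9/(14 + 2682))) = 126/((9/2696)) = 126/((9*(1/2696))) = 126/(9/2696) = 126*(2696/9) = 37744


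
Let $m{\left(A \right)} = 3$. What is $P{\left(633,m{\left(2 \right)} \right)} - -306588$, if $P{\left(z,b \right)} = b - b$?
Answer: $306588$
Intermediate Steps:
$P{\left(z,b \right)} = 0$
$P{\left(633,m{\left(2 \right)} \right)} - -306588 = 0 - -306588 = 0 + 306588 = 306588$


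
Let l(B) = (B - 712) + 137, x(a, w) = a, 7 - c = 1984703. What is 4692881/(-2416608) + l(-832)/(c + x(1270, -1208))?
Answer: -1550763670475/798860523168 ≈ -1.9412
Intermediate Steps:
c = -1984696 (c = 7 - 1*1984703 = 7 - 1984703 = -1984696)
l(B) = -575 + B (l(B) = (-712 + B) + 137 = -575 + B)
4692881/(-2416608) + l(-832)/(c + x(1270, -1208)) = 4692881/(-2416608) + (-575 - 832)/(-1984696 + 1270) = 4692881*(-1/2416608) - 1407/(-1983426) = -4692881/2416608 - 1407*(-1/1983426) = -4692881/2416608 + 469/661142 = -1550763670475/798860523168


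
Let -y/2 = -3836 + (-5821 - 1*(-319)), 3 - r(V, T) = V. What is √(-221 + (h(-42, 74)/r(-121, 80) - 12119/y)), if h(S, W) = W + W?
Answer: I*√18473610723267/289478 ≈ 14.848*I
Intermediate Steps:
r(V, T) = 3 - V
h(S, W) = 2*W
y = 18676 (y = -2*(-3836 + (-5821 - 1*(-319))) = -2*(-3836 + (-5821 + 319)) = -2*(-3836 - 5502) = -2*(-9338) = 18676)
√(-221 + (h(-42, 74)/r(-121, 80) - 12119/y)) = √(-221 + ((2*74)/(3 - 1*(-121)) - 12119/18676)) = √(-221 + (148/(3 + 121) - 12119*1/18676)) = √(-221 + (148/124 - 12119/18676)) = √(-221 + (148*(1/124) - 12119/18676)) = √(-221 + (37/31 - 12119/18676)) = √(-221 + 315323/578956) = √(-127633953/578956) = I*√18473610723267/289478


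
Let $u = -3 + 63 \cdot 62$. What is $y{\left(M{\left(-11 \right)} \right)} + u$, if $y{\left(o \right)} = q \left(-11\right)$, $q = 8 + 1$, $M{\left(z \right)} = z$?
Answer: $3804$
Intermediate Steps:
$q = 9$
$u = 3903$ ($u = -3 + 3906 = 3903$)
$y{\left(o \right)} = -99$ ($y{\left(o \right)} = 9 \left(-11\right) = -99$)
$y{\left(M{\left(-11 \right)} \right)} + u = -99 + 3903 = 3804$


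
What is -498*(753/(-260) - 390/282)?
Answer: 13020459/6110 ≈ 2131.0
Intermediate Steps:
-498*(753/(-260) - 390/282) = -498*(753*(-1/260) - 390*1/282) = -498*(-753/260 - 65/47) = -498*(-52291/12220) = 13020459/6110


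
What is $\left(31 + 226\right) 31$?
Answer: $7967$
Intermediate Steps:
$\left(31 + 226\right) 31 = 257 \cdot 31 = 7967$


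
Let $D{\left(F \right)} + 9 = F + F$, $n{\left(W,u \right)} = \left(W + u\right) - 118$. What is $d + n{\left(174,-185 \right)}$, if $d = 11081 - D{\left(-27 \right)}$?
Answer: $11015$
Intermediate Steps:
$n{\left(W,u \right)} = -118 + W + u$
$D{\left(F \right)} = -9 + 2 F$ ($D{\left(F \right)} = -9 + \left(F + F\right) = -9 + 2 F$)
$d = 11144$ ($d = 11081 - \left(-9 + 2 \left(-27\right)\right) = 11081 - \left(-9 - 54\right) = 11081 - -63 = 11081 + 63 = 11144$)
$d + n{\left(174,-185 \right)} = 11144 - 129 = 11015$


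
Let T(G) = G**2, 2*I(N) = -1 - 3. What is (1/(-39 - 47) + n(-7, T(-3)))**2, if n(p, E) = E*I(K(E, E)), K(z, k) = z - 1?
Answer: 2399401/7396 ≈ 324.42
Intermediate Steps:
K(z, k) = -1 + z
I(N) = -2 (I(N) = (-1 - 3)/2 = (1/2)*(-4) = -2)
n(p, E) = -2*E (n(p, E) = E*(-2) = -2*E)
(1/(-39 - 47) + n(-7, T(-3)))**2 = (1/(-39 - 47) - 2*(-3)**2)**2 = (1/(-86) - 2*9)**2 = (-1/86 - 18)**2 = (-1549/86)**2 = 2399401/7396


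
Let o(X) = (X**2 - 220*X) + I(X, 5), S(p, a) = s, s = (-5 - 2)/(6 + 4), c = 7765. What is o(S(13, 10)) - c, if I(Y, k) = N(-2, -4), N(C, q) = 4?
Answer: -760651/100 ≈ -7606.5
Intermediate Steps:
s = -7/10 ≈ -0.70000
I(Y, k) = 4
S(p, a) = -7/10
o(X) = 4 + X**2 - 220*X (o(X) = (X**2 - 220*X) + 4 = 4 + X**2 - 220*X)
o(S(13, 10)) - c = (4 + (-7/10)**2 - 220*(-7/10)) - 1*7765 = (4 + 49/100 + 154) - 7765 = 15849/100 - 7765 = -760651/100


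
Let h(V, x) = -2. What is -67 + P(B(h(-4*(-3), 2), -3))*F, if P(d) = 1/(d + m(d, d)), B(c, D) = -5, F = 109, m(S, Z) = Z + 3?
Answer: -578/7 ≈ -82.571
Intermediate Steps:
m(S, Z) = 3 + Z
P(d) = 1/(3 + 2*d) (P(d) = 1/(d + (3 + d)) = 1/(3 + 2*d))
-67 + P(B(h(-4*(-3), 2), -3))*F = -67 + 109/(3 + 2*(-5)) = -67 + 109/(3 - 10) = -67 + 109/(-7) = -67 - ⅐*109 = -67 - 109/7 = -578/7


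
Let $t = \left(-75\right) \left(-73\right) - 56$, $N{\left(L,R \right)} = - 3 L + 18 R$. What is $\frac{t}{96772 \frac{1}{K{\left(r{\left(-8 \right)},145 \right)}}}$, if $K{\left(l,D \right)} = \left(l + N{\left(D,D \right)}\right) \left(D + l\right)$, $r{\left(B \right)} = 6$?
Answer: $\frac{1784644689}{96772} \approx 18442.0$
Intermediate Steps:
$K{\left(l,D \right)} = \left(D + l\right) \left(l + 15 D\right)$ ($K{\left(l,D \right)} = \left(l + \left(- 3 D + 18 D\right)\right) \left(D + l\right) = \left(l + 15 D\right) \left(D + l\right) = \left(D + l\right) \left(l + 15 D\right)$)
$t = 5419$ ($t = 5475 - 56 = 5419$)
$\frac{t}{96772 \frac{1}{K{\left(r{\left(-8 \right)},145 \right)}}} = \frac{5419}{96772 \frac{1}{6^{2} + 15 \cdot 145^{2} + 16 \cdot 145 \cdot 6}} = \frac{5419}{96772 \frac{1}{36 + 15 \cdot 21025 + 13920}} = \frac{5419}{96772 \frac{1}{36 + 315375 + 13920}} = \frac{5419}{96772 \cdot \frac{1}{329331}} = \frac{5419}{\frac{96772}{329331}} = 5419 \cdot \frac{329331}{96772} = \frac{1784644689}{96772}$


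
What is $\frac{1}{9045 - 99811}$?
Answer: $- \frac{1}{90766} \approx -1.1017 \cdot 10^{-5}$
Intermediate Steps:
$\frac{1}{9045 - 99811} = \frac{1}{-90766} = - \frac{1}{90766}$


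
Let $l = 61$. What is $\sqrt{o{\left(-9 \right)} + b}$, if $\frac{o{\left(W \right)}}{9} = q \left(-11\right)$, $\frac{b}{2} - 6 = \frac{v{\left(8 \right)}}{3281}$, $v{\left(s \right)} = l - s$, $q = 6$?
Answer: $\frac{2 i \sqrt{1566214879}}{3281} \approx 24.124 i$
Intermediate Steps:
$v{\left(s \right)} = 61 - s$
$b = \frac{39478}{3281}$ ($b = 12 + 2 \frac{61 - 8}{3281} = 12 + 2 \left(61 - 8\right) \frac{1}{3281} = 12 + 2 \cdot 53 \cdot \frac{1}{3281} = 12 + 2 \cdot \frac{53}{3281} = 12 + \frac{106}{3281} = \frac{39478}{3281} \approx 12.032$)
$o{\left(W \right)} = -594$ ($o{\left(W \right)} = 9 \cdot 6 \left(-11\right) = 9 \left(-66\right) = -594$)
$\sqrt{o{\left(-9 \right)} + b} = \sqrt{-594 + \frac{39478}{3281}} = \sqrt{- \frac{1909436}{3281}} = \frac{2 i \sqrt{1566214879}}{3281}$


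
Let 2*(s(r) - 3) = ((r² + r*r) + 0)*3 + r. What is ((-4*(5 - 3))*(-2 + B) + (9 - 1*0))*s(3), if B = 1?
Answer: 1071/2 ≈ 535.50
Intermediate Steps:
s(r) = 3 + r/2 + 3*r² (s(r) = 3 + (((r² + r*r) + 0)*3 + r)/2 = 3 + (((r² + r²) + 0)*3 + r)/2 = 3 + ((2*r² + 0)*3 + r)/2 = 3 + ((2*r²)*3 + r)/2 = 3 + (6*r² + r)/2 = 3 + (r + 6*r²)/2 = 3 + (r/2 + 3*r²) = 3 + r/2 + 3*r²)
((-4*(5 - 3))*(-2 + B) + (9 - 1*0))*s(3) = ((-4*(5 - 3))*(-2 + 1) + (9 - 1*0))*(3 + (½)*3 + 3*3²) = (-4*2*(-1) + (9 + 0))*(3 + 3/2 + 3*9) = (-8*(-1) + 9)*(3 + 3/2 + 27) = (8 + 9)*(63/2) = 17*(63/2) = 1071/2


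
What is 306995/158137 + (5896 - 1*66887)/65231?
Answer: 253186758/251595967 ≈ 1.0063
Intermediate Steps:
306995/158137 + (5896 - 1*66887)/65231 = 306995*(1/158137) + (5896 - 66887)*(1/65231) = 306995/158137 - 60991*1/65231 = 306995/158137 - 60991/65231 = 253186758/251595967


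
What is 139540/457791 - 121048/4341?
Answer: -18269647276/662423577 ≈ -27.580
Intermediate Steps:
139540/457791 - 121048/4341 = -18269647276/662423577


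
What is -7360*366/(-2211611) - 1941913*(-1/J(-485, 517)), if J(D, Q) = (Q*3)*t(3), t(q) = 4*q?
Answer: 188908365781/1789674084 ≈ 105.55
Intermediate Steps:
J(D, Q) = 36*Q (J(D, Q) = (Q*3)*(4*3) = (3*Q)*12 = 36*Q)
-7360*366/(-2211611) - 1941913*(-1/J(-485, 517)) = -7360*366/(-2211611) - 1941913/((-36*517)) = -2693760*(-1/2211611) - 1941913/((-1*18612)) = 117120/96157 - 1941913/(-18612) = 117120/96157 - 1941913*(-1/18612) = 117120/96157 + 1941913/18612 = 188908365781/1789674084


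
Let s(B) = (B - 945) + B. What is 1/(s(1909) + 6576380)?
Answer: 1/6579253 ≈ 1.5199e-7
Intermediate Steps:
s(B) = -945 + 2*B (s(B) = (-945 + B) + B = -945 + 2*B)
1/(s(1909) + 6576380) = 1/((-945 + 2*1909) + 6576380) = 1/((-945 + 3818) + 6576380) = 1/(2873 + 6576380) = 1/6579253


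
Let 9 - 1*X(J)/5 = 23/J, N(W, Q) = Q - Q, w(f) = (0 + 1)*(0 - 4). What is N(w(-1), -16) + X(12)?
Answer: 425/12 ≈ 35.417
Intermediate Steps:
w(f) = -4 (w(f) = 1*(-4) = -4)
N(W, Q) = 0
X(J) = 45 - 115/J
N(w(-1), -16) + X(12) = 0 + (45 - 115/12) = 0 + 425/12 = 425/12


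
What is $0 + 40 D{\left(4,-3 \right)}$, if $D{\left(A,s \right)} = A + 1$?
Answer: $200$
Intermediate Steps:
$D{\left(A,s \right)} = 1 + A$
$0 + 40 D{\left(4,-3 \right)} = 0 + 40 \left(1 + 4\right) = 0 + 40 \cdot 5 = 0 + 200 = 200$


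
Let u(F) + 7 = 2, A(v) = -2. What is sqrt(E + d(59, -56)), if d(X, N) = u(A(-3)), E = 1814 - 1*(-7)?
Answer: 2*sqrt(454) ≈ 42.615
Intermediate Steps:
E = 1821 (E = 1814 + 7 = 1821)
u(F) = -5 (u(F) = -7 + 2 = -5)
d(X, N) = -5
sqrt(E + d(59, -56)) = sqrt(1821 - 5) = sqrt(1816) = 2*sqrt(454)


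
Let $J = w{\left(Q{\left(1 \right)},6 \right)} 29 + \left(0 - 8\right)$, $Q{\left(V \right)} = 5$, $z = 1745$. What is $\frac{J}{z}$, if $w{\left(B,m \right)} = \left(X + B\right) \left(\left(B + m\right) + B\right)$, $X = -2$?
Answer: $\frac{1384}{1745} \approx 0.79312$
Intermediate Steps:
$w{\left(B,m \right)} = \left(-2 + B\right) \left(m + 2 B\right)$ ($w{\left(B,m \right)} = \left(-2 + B\right) \left(\left(B + m\right) + B\right) = \left(-2 + B\right) \left(m + 2 B\right)$)
$J = 1384$ ($J = \left(\left(-4\right) 5 - 12 + 2 \cdot 5^{2} + 5 \cdot 6\right) 29 + \left(0 - 8\right) = \left(-20 - 12 + 2 \cdot 25 + 30\right) 29 + \left(0 - 8\right) = \left(-20 - 12 + 50 + 30\right) 29 - 8 = 48 \cdot 29 - 8 = 1392 - 8 = 1384$)
$\frac{J}{z} = \frac{1384}{1745}$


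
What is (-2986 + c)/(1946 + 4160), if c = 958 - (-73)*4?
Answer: -868/3053 ≈ -0.28431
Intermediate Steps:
c = 1250 (c = 958 - 1*(-292) = 958 + 292 = 1250)
(-2986 + c)/(1946 + 4160) = (-2986 + 1250)/(1946 + 4160) = -1736/6106 = -1736*1/6106 = -868/3053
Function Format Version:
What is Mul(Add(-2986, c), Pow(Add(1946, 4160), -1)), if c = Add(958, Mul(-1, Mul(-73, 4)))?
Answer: Rational(-868, 3053) ≈ -0.28431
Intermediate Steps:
c = 1250 (c = Add(958, Mul(-1, -292)) = Add(958, 292) = 1250)
Mul(Add(-2986, c), Pow(Add(1946, 4160), -1)) = Mul(Add(-2986, 1250), Pow(Add(1946, 4160), -1)) = Mul(-1736, Pow(6106, -1)) = Mul(-1736, Rational(1, 6106)) = Rational(-868, 3053)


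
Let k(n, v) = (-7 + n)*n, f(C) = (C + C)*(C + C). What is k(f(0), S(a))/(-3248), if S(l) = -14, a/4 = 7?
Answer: 0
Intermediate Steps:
a = 28 (a = 4*7 = 28)
f(C) = 4*C² (f(C) = (2*C)*(2*C) = 4*C²)
k(n, v) = n*(-7 + n)
k(f(0), S(a))/(-3248) = ((4*0²)*(-7 + 4*0²))/(-3248) = ((4*0)*(-7 + 4*0))*(-1/3248) = (0*(-7 + 0))*(-1/3248) = (0*(-7))*(-1/3248) = 0*(-1/3248) = 0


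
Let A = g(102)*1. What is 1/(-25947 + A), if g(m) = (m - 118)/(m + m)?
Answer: -51/1323301 ≈ -3.8540e-5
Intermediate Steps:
g(m) = (-118 + m)/(2*m) (g(m) = (-118 + m)/((2*m)) = (-118 + m)*(1/(2*m)) = (-118 + m)/(2*m))
A = -4/51 (A = ((½)*(-118 + 102)/102)*1 = ((½)*(1/102)*(-16))*1 = -4/51*1 = -4/51 ≈ -0.078431)
1/(-25947 + A) = 1/(-25947 - 4/51) = 1/(-1323301/51) = -51/1323301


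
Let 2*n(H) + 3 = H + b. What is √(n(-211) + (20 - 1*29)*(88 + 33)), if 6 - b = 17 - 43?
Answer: 2*I*√295 ≈ 34.351*I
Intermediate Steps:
b = 32 (b = 6 - (17 - 43) = 6 - 1*(-26) = 6 + 26 = 32)
n(H) = 29/2 + H/2 (n(H) = -3/2 + (H + 32)/2 = -3/2 + (32 + H)/2 = -3/2 + (16 + H/2) = 29/2 + H/2)
√(n(-211) + (20 - 1*29)*(88 + 33)) = √((29/2 + (½)*(-211)) + (20 - 1*29)*(88 + 33)) = √((29/2 - 211/2) + (20 - 29)*121) = √(-91 - 9*121) = √(-91 - 1089) = √(-1180) = 2*I*√295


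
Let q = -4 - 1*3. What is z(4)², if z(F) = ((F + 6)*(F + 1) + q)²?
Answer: 3418801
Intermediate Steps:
q = -7 (q = -4 - 3 = -7)
z(F) = (-7 + (1 + F)*(6 + F))² (z(F) = ((F + 6)*(F + 1) - 7)² = ((6 + F)*(1 + F) - 7)² = ((1 + F)*(6 + F) - 7)² = (-7 + (1 + F)*(6 + F))²)
z(4)² = ((-1 + 4² + 7*4)²)² = ((-1 + 16 + 28)²)² = (43²)² = 1849² = 3418801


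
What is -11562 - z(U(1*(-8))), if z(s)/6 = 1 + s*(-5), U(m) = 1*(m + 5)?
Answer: -11658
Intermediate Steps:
U(m) = 5 + m (U(m) = 1*(5 + m) = 5 + m)
z(s) = 6 - 30*s (z(s) = 6*(1 + s*(-5)) = 6*(1 - 5*s) = 6 - 30*s)
-11562 - z(U(1*(-8))) = -11562 - (6 - 30*(5 + 1*(-8))) = -11562 - (6 - 30*(5 - 8)) = -11562 - (6 - 30*(-3)) = -11562 - (6 + 90) = -11562 - 1*96 = -11562 - 96 = -11658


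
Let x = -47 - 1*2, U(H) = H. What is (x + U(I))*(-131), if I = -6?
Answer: 7205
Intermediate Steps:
x = -49 (x = -47 - 2 = -49)
(x + U(I))*(-131) = (-49 - 6)*(-131) = -55*(-131) = 7205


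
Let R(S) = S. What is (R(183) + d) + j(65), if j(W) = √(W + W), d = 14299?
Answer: 14482 + √130 ≈ 14493.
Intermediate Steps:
j(W) = √2*√W (j(W) = √(2*W) = √2*√W)
(R(183) + d) + j(65) = (183 + 14299) + √2*√65 = 14482 + √130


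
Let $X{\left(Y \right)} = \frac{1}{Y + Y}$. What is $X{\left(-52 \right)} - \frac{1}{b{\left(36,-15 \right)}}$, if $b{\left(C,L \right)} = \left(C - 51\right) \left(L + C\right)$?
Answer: $- \frac{211}{32760} \approx -0.0064408$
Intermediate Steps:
$X{\left(Y \right)} = \frac{1}{2 Y}$
$b{\left(C,L \right)} = \left(-51 + C\right) \left(C + L\right)$
$X{\left(-52 \right)} - \frac{1}{b{\left(36,-15 \right)}} = \frac{1}{2 \left(-52\right)} - \frac{1}{36^{2} - 1836 - -765 + 36 \left(-15\right)} = \frac{1}{2} \left(- \frac{1}{52}\right) - \frac{1}{1296 - 1836 + 765 - 540} = - \frac{1}{104} - \frac{1}{-315} = - \frac{1}{104} - - \frac{1}{315} = - \frac{1}{104} + \frac{1}{315} = - \frac{211}{32760}$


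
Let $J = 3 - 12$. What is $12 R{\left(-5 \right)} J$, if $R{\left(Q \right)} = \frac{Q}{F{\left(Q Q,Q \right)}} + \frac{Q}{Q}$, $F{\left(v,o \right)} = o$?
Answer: $-216$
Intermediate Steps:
$J = -9$ ($J = 3 - 12 = -9$)
$R{\left(Q \right)} = 2$ ($R{\left(Q \right)} = \frac{Q}{Q} + \frac{Q}{Q} = 1 + 1 = 2$)
$12 R{\left(-5 \right)} J = 12 \cdot 2 \left(-9\right) = 24 \left(-9\right) = -216$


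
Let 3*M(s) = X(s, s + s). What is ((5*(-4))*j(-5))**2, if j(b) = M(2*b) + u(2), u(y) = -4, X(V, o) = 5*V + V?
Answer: 230400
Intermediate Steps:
X(V, o) = 6*V
M(s) = 2*s (M(s) = (6*s)/3 = 2*s)
j(b) = -4 + 4*b (j(b) = 2*(2*b) - 4 = 4*b - 4 = -4 + 4*b)
((5*(-4))*j(-5))**2 = ((5*(-4))*(-4 + 4*(-5)))**2 = (-20*(-4 - 20))**2 = (-20*(-24))**2 = 480**2 = 230400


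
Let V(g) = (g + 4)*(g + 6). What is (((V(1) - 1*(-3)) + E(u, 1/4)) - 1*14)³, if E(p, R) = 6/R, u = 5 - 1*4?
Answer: 110592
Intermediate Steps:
u = 1 (u = 5 - 4 = 1)
V(g) = (4 + g)*(6 + g)
(((V(1) - 1*(-3)) + E(u, 1/4)) - 1*14)³ = ((((24 + 1² + 10*1) - 1*(-3)) + 6/(1/4)) - 1*14)³ = ((((24 + 1 + 10) + 3) + 6/(¼)) - 14)³ = (((35 + 3) + 6*4) - 14)³ = ((38 + 24) - 14)³ = (62 - 14)³ = 48³ = 110592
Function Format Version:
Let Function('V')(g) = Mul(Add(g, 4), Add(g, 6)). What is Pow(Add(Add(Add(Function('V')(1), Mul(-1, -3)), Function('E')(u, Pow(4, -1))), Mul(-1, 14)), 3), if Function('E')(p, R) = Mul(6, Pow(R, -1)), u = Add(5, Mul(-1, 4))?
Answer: 110592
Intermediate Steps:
u = 1 (u = Add(5, -4) = 1)
Function('V')(g) = Mul(Add(4, g), Add(6, g))
Pow(Add(Add(Add(Function('V')(1), Mul(-1, -3)), Function('E')(u, Pow(4, -1))), Mul(-1, 14)), 3) = Pow(Add(Add(Add(Add(24, Pow(1, 2), Mul(10, 1)), Mul(-1, -3)), Mul(6, Pow(Pow(4, -1), -1))), Mul(-1, 14)), 3) = Pow(Add(Add(Add(Add(24, 1, 10), 3), Mul(6, Pow(Rational(1, 4), -1))), -14), 3) = Pow(Add(Add(Add(35, 3), Mul(6, 4)), -14), 3) = Pow(Add(Add(38, 24), -14), 3) = Pow(Add(62, -14), 3) = Pow(48, 3) = 110592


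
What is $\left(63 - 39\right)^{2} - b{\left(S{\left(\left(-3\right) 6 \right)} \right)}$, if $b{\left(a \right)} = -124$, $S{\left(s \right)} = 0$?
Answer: $700$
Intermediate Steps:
$\left(63 - 39\right)^{2} - b{\left(S{\left(\left(-3\right) 6 \right)} \right)} = \left(63 - 39\right)^{2} - -124 = 24^{2} + 124 = 576 + 124 = 700$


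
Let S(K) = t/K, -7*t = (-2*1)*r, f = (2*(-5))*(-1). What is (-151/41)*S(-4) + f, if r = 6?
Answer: 3323/287 ≈ 11.578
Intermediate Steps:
f = 10 (f = -10*(-1) = 10)
t = 12/7 (t = -(-2*1)*6/7 = -(-2)*6/7 = -⅐*(-12) = 12/7 ≈ 1.7143)
S(K) = 12/(7*K)
(-151/41)*S(-4) + f = (-151/41)*((12/7)/(-4)) + 10 = (-151*1/41)*((12/7)*(-¼)) + 10 = -151/41*(-3/7) + 10 = 453/287 + 10 = 3323/287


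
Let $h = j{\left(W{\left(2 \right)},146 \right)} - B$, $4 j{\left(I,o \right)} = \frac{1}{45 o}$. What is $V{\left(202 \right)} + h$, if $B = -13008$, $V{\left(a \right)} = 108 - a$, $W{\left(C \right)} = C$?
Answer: $\frac{339379921}{26280} \approx 12914.0$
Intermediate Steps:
$j{\left(I,o \right)} = \frac{1}{180 o}$ ($j{\left(I,o \right)} = \frac{1}{4 \cdot 45 o} = \frac{\frac{1}{45} \frac{1}{o}}{4} = \frac{1}{180 o}$)
$h = \frac{341850241}{26280}$ ($h = \frac{1}{180 \cdot 146} - -13008 = \frac{1}{180} \cdot \frac{1}{146} + 13008 = \frac{1}{26280} + 13008 = \frac{341850241}{26280} \approx 13008.0$)
$V{\left(202 \right)} + h = \left(108 - 202\right) + \frac{341850241}{26280} = -94 + \frac{341850241}{26280} = \frac{339379921}{26280}$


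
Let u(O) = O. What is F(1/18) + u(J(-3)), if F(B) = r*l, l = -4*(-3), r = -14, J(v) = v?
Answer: -171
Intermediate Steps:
l = 12
F(B) = -168 (F(B) = -14*12 = -168)
F(1/18) + u(J(-3)) = -168 - 3 = -171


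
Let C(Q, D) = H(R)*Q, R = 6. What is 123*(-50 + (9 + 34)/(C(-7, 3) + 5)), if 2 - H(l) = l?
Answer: -65887/11 ≈ -5989.7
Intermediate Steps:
H(l) = 2 - l
C(Q, D) = -4*Q (C(Q, D) = (2 - 1*6)*Q = (2 - 6)*Q = -4*Q)
123*(-50 + (9 + 34)/(C(-7, 3) + 5)) = 123*(-50 + (9 + 34)/(-4*(-7) + 5)) = 123*(-50 + 43/(28 + 5)) = 123*(-50 + 43/33) = 123*(-1607/33) = -65887/11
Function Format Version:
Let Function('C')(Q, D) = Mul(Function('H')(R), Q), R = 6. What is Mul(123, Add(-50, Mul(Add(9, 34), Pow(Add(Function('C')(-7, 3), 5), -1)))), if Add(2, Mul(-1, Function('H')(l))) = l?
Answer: Rational(-65887, 11) ≈ -5989.7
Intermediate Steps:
Function('H')(l) = Add(2, Mul(-1, l))
Function('C')(Q, D) = Mul(-4, Q) (Function('C')(Q, D) = Mul(Add(2, Mul(-1, 6)), Q) = Mul(Add(2, -6), Q) = Mul(-4, Q))
Mul(123, Add(-50, Mul(Add(9, 34), Pow(Add(Function('C')(-7, 3), 5), -1)))) = Mul(123, Add(-50, Mul(Add(9, 34), Pow(Add(Mul(-4, -7), 5), -1)))) = Mul(123, Add(-50, Mul(43, Pow(Add(28, 5), -1)))) = Mul(123, Add(-50, Mul(43, Pow(33, -1)))) = Mul(123, Add(-50, Mul(43, Rational(1, 33)))) = Mul(123, Add(-50, Rational(43, 33))) = Mul(123, Rational(-1607, 33)) = Rational(-65887, 11)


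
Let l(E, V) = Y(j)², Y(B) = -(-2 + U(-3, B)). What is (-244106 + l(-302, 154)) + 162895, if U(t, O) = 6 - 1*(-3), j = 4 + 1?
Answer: -81162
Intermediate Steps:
j = 5
U(t, O) = 9 (U(t, O) = 6 + 3 = 9)
Y(B) = -7 (Y(B) = -(-2 + 9) = -1*7 = -7)
l(E, V) = 49 (l(E, V) = (-7)² = 49)
(-244106 + l(-302, 154)) + 162895 = (-244106 + 49) + 162895 = -244057 + 162895 = -81162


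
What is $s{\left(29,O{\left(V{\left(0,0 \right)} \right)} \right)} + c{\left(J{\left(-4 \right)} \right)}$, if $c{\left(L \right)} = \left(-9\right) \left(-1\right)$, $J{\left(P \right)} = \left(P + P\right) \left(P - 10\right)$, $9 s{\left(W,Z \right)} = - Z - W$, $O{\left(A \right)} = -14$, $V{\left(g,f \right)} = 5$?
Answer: $\frac{22}{3} \approx 7.3333$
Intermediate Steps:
$s{\left(W,Z \right)} = - \frac{W}{9} - \frac{Z}{9}$ ($s{\left(W,Z \right)} = \frac{- Z - W}{9} = \frac{- W - Z}{9} = - \frac{W}{9} - \frac{Z}{9}$)
$J{\left(P \right)} = 2 P \left(-10 + P\right)$
$c{\left(L \right)} = 9$
$s{\left(29,O{\left(V{\left(0,0 \right)} \right)} \right)} + c{\left(J{\left(-4 \right)} \right)} = \left(\left(- \frac{1}{9}\right) 29 - - \frac{14}{9}\right) + 9 = \left(- \frac{29}{9} + \frac{14}{9}\right) + 9 = - \frac{5}{3} + 9 = \frac{22}{3}$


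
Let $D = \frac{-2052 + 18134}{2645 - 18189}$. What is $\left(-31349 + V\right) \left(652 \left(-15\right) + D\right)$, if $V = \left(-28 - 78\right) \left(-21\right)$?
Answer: $\frac{2213878067723}{7772} \approx 2.8485 \cdot 10^{8}$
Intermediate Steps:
$D = - \frac{8041}{7772}$ ($D = \frac{16082}{-15544} = 16082 \left(- \frac{1}{15544}\right) = - \frac{8041}{7772} \approx -1.0346$)
$V = 2226$ ($V = \left(-106\right) \left(-21\right) = 2226$)
$\left(-31349 + V\right) \left(652 \left(-15\right) + D\right) = \left(-31349 + 2226\right) \left(652 \left(-15\right) - \frac{8041}{7772}\right) = - 29123 \left(-9780 - \frac{8041}{7772}\right) = \left(-29123\right) \left(- \frac{76018201}{7772}\right) = \frac{2213878067723}{7772}$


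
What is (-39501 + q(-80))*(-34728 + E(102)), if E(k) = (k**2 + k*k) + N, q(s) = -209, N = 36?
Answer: 551333640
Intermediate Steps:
E(k) = 36 + 2*k**2 (E(k) = (k**2 + k*k) + 36 = (k**2 + k**2) + 36 = 2*k**2 + 36 = 36 + 2*k**2)
(-39501 + q(-80))*(-34728 + E(102)) = (-39501 - 209)*(-34728 + (36 + 2*102**2)) = -39710*(-34728 + (36 + 2*10404)) = -39710*(-34728 + (36 + 20808)) = -39710*(-34728 + 20844) = -39710*(-13884) = 551333640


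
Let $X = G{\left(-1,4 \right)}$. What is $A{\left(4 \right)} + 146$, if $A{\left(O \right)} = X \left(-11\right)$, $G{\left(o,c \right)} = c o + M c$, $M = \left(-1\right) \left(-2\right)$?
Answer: $102$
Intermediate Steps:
$M = 2$
$G{\left(o,c \right)} = 2 c + c o$ ($G{\left(o,c \right)} = c o + 2 c = 2 c + c o$)
$X = 4$ ($X = 4 \left(2 - 1\right) = 4 \cdot 1 = 4$)
$A{\left(O \right)} = -44$ ($A{\left(O \right)} = 4 \left(-11\right) = -44$)
$A{\left(4 \right)} + 146 = -44 + 146 = 102$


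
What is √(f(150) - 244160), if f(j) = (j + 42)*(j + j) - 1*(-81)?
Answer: I*√186479 ≈ 431.83*I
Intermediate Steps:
f(j) = 81 + 2*j*(42 + j) (f(j) = (42 + j)*(2*j) + 81 = 2*j*(42 + j) + 81 = 81 + 2*j*(42 + j))
√(f(150) - 244160) = √((81 + 2*150² + 84*150) - 244160) = √((81 + 2*22500 + 12600) - 244160) = √((81 + 45000 + 12600) - 244160) = √(57681 - 244160) = √(-186479) = I*√186479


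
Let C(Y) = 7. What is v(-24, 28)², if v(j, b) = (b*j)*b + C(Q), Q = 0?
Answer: 353778481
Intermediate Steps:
v(j, b) = 7 + j*b² (v(j, b) = (b*j)*b + 7 = j*b² + 7 = 7 + j*b²)
v(-24, 28)² = (7 - 24*28²)² = (7 - 24*784)² = (7 - 18816)² = (-18809)² = 353778481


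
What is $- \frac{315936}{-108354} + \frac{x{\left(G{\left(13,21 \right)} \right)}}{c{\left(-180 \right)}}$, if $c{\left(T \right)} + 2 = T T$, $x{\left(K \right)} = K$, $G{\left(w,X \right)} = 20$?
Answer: $\frac{853155134}{292537741} \approx 2.9164$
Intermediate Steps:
$c{\left(T \right)} = -2 + T^{2}$ ($c{\left(T \right)} = -2 + T T = -2 + T^{2}$)
$- \frac{315936}{-108354} + \frac{x{\left(G{\left(13,21 \right)} \right)}}{c{\left(-180 \right)}} = - \frac{315936}{-108354} + \frac{20}{-2 + \left(-180\right)^{2}} = \left(-315936\right) \left(- \frac{1}{108354}\right) + \frac{20}{-2 + 32400} = \frac{52656}{18059} + \frac{20}{32398} = \frac{52656}{18059} + 20 \cdot \frac{1}{32398} = \frac{52656}{18059} + \frac{10}{16199} = \frac{853155134}{292537741}$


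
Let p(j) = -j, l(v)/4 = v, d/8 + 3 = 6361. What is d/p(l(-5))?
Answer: 12716/5 ≈ 2543.2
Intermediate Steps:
d = 50864 (d = -24 + 8*6361 = -24 + 50888 = 50864)
l(v) = 4*v
d/p(l(-5)) = 50864/((-4*(-5))) = 50864/((-1*(-20))) = 50864/20 = 50864*(1/20) = 12716/5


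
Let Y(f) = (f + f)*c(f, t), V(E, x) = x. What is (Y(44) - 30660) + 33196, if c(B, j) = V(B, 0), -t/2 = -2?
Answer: 2536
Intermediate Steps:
t = 4 (t = -2*(-2) = 4)
c(B, j) = 0
Y(f) = 0 (Y(f) = (f + f)*0 = (2*f)*0 = 0)
(Y(44) - 30660) + 33196 = (0 - 30660) + 33196 = -30660 + 33196 = 2536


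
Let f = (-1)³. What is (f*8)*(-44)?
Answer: 352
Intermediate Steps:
f = -1
(f*8)*(-44) = -1*8*(-44) = -8*(-44) = 352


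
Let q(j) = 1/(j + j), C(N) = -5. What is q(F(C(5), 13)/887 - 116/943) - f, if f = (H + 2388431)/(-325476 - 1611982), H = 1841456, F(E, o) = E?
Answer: -177559601540/104242021503 ≈ -1.7033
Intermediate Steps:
q(j) = 1/(2*j)
f = -4229887/1937458 (f = (1841456 + 2388431)/(-325476 - 1611982) = 4229887/(-1937458) = 4229887*(-1/1937458) = -4229887/1937458 ≈ -2.1832)
q(F(C(5), 13)/887 - 116/943) - f = 1/(2*(-5/887 - 116/943)) - 1*(-4229887/1937458) = 1/(2*(-5*1/887 - 116*1/943)) + 4229887/1937458 = 1/(2*(-5/887 - 116/943)) + 4229887/1937458 = 1/(2*(-107607/836441)) + 4229887/1937458 = (1/2)*(-836441/107607) + 4229887/1937458 = -836441/215214 + 4229887/1937458 = -177559601540/104242021503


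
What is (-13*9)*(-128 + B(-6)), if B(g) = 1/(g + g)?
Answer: 59943/4 ≈ 14986.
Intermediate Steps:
B(g) = 1/(2*g)
(-13*9)*(-128 + B(-6)) = (-13*9)*(-128 + (1/2)/(-6)) = -117*(-128 + (1/2)*(-1/6)) = -117*(-128 - 1/12) = -117*(-1537/12) = 59943/4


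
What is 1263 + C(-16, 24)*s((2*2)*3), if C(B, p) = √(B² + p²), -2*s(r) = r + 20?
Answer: 1263 - 128*√13 ≈ 801.49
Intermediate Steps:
s(r) = -10 - r/2 (s(r) = -(r + 20)/2 = -(20 + r)/2 = -10 - r/2)
1263 + C(-16, 24)*s((2*2)*3) = 1263 + √((-16)² + 24²)*(-10 - 2*2*3/2) = 1263 + √(256 + 576)*(-10 - 2*3) = 1263 + √832*(-10 - ½*12) = 1263 + (8*√13)*(-10 - 6) = 1263 + (8*√13)*(-16) = 1263 - 128*√13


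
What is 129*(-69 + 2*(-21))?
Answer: -14319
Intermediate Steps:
129*(-69 + 2*(-21)) = 129*(-69 - 42) = 129*(-111) = -14319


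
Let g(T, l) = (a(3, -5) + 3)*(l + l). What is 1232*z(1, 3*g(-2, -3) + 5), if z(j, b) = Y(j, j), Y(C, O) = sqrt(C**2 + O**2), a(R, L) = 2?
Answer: 1232*sqrt(2) ≈ 1742.3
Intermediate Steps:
g(T, l) = 10*l (g(T, l) = (2 + 3)*(l + l) = 5*(2*l) = 10*l)
z(j, b) = sqrt(2)*sqrt(j**2) (z(j, b) = sqrt(j**2 + j**2) = sqrt(2*j**2) = sqrt(2)*sqrt(j**2))
1232*z(1, 3*g(-2, -3) + 5) = 1232*(sqrt(2)*sqrt(1**2)) = 1232*(sqrt(2)*sqrt(1)) = 1232*(sqrt(2)*1) = 1232*sqrt(2)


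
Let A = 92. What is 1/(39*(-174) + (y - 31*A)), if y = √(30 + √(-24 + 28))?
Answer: -4819/46445506 - √2/23222753 ≈ -0.00010382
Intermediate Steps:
y = 4*√2 (y = √(30 + √4) = √(30 + 2) = √32 = 4*√2 ≈ 5.6569)
1/(39*(-174) + (y - 31*A)) = 1/(39*(-174) + (4*√2 - 31*92)) = 1/(-6786 + (4*√2 - 2852)) = 1/(-6786 + (-2852 + 4*√2)) = 1/(-9638 + 4*√2)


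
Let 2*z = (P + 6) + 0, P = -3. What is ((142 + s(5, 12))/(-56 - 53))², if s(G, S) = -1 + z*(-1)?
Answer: 77841/47524 ≈ 1.6379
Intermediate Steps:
z = 3/2 (z = ((-3 + 6) + 0)/2 = (3 + 0)/2 = (½)*3 = 3/2 ≈ 1.5000)
s(G, S) = -5/2 (s(G, S) = -1 + (3/2)*(-1) = -1 - 3/2 = -5/2)
((142 + s(5, 12))/(-56 - 53))² = ((142 - 5/2)/(-56 - 53))² = ((279/2)/(-109))² = ((279/2)*(-1/109))² = (-279/218)² = 77841/47524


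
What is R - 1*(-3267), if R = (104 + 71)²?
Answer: 33892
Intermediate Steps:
R = 30625 (R = 175² = 30625)
R - 1*(-3267) = 30625 - 1*(-3267) = 30625 + 3267 = 33892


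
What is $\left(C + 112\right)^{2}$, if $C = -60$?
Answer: $2704$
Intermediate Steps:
$\left(C + 112\right)^{2} = \left(-60 + 112\right)^{2} = 52^{2} = 2704$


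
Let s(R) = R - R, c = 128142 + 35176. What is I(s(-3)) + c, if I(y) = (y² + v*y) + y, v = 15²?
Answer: 163318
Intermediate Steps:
v = 225
c = 163318
s(R) = 0
I(y) = y² + 226*y (I(y) = (y² + 225*y) + y = y² + 226*y)
I(s(-3)) + c = 0*(226 + 0) + 163318 = 0*226 + 163318 = 0 + 163318 = 163318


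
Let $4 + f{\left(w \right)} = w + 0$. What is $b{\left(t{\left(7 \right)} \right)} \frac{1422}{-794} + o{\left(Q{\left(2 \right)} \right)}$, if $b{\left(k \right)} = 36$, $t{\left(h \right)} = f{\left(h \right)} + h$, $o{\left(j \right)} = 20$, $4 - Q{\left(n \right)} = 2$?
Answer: $- \frac{17656}{397} \approx -44.474$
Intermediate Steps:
$Q{\left(n \right)} = 2$ ($Q{\left(n \right)} = 4 - 2 = 2$)
$f{\left(w \right)} = -4 + w$ ($f{\left(w \right)} = -4 + \left(w + 0\right) = -4 + w$)
$t{\left(h \right)} = -4 + 2 h$ ($t{\left(h \right)} = \left(-4 + h\right) + h = -4 + 2 h$)
$b{\left(t{\left(7 \right)} \right)} \frac{1422}{-794} + o{\left(Q{\left(2 \right)} \right)} = 36 \frac{1422}{-794} + 20 = 36 \cdot 1422 \left(- \frac{1}{794}\right) + 20 = 36 \left(- \frac{711}{397}\right) + 20 = - \frac{25596}{397} + 20 = - \frac{17656}{397}$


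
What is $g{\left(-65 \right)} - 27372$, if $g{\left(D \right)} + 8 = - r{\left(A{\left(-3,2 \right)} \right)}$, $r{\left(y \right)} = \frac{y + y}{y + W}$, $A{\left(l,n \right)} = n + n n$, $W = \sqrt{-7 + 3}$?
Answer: $- \frac{136909}{5} + \frac{3 i}{5} \approx -27382.0 + 0.6 i$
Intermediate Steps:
$W = 2 i$ ($W = \sqrt{-4} = 2 i \approx 2.0 i$)
$A{\left(l,n \right)} = n + n^{2}$
$r{\left(y \right)} = \frac{2 y}{y + 2 i}$ ($r{\left(y \right)} = \frac{y + y}{y + 2 i} = \frac{2 y}{y + 2 i}$)
$g{\left(D \right)} = - \frac{49}{5} + \frac{3 i}{5}$ ($g{\left(D \right)} = -8 - \frac{2 \cdot 2 \left(1 + 2\right)}{2 \left(1 + 2\right) + 2 i} = -8 - \frac{2 \cdot 2 \cdot 3}{2 \cdot 3 + 2 i} = -8 - 2 \cdot 6 \frac{1}{6 + 2 i} = -8 - 2 \cdot 6 \frac{6 - 2 i}{40} = -8 - \left(\frac{9}{5} - \frac{3 i}{5}\right) = - \frac{49}{5} + \frac{3 i}{5}$)
$g{\left(-65 \right)} - 27372 = \left(- \frac{49}{5} + \frac{3 i}{5}\right) - 27372 = - \frac{136909}{5} + \frac{3 i}{5}$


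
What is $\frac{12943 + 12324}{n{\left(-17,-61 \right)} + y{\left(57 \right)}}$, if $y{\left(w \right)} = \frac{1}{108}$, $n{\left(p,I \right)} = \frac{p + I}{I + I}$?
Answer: $\frac{166458996}{4273} \approx 38956.0$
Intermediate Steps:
$n{\left(p,I \right)} = \frac{I + p}{2 I}$
$y{\left(w \right)} = \frac{1}{108}$
$\frac{12943 + 12324}{n{\left(-17,-61 \right)} + y{\left(57 \right)}} = \frac{12943 + 12324}{\frac{-61 - 17}{2 \left(-61\right)} + \frac{1}{108}} = \frac{25267}{\frac{1}{2} \left(- \frac{1}{61}\right) \left(-78\right) + \frac{1}{108}} = \frac{25267}{\frac{39}{61} + \frac{1}{108}} = \frac{25267}{\frac{4273}{6588}} = 25267 \cdot \frac{6588}{4273} = \frac{166458996}{4273}$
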